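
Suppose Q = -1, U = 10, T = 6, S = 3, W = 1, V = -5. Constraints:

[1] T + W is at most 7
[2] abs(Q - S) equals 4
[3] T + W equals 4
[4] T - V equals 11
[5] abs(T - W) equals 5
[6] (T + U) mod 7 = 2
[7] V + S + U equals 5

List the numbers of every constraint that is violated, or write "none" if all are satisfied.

[1] T + W = 6 + 1 = 7; 7 ≤ 7  ✓
[2] abs(-1 - 3) = 4  ✓
[3] T + W = 6 + 1 = 7, not 4  ✗
[4] T - V = 6 - (-5) = 11  ✓
[5] abs(6 - 1) = 5  ✓
[6] T + U = 16; 16 mod 7 = 2  ✓
[7] V + S + U = -5 + 3 + 10 = 8, not 5  ✗

Constraints 3 and 7 do not hold.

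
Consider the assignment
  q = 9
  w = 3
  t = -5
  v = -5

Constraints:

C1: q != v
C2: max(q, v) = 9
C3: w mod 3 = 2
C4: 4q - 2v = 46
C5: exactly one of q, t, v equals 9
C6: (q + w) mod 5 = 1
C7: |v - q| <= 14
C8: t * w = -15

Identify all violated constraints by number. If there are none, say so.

Constraints 3 and 6 do not hold.

C1: q = 9, v = -5; distinct — OK.
C2: max(9, -5) = 9 — OK.
C3: 3 mod 3 = 0, not 2 — violated.
C4: 4q - 2v = 4(9) - 2(-5) = 46 — OK.
C5: q=9, t=-5, v=-5; 1 of them equals 9 — OK.
C6: q + w = 12; 12 mod 5 = 2, not 1 — violated.
C7: |-5 - 9| = 14; 14 ≤ 14 — OK.
C8: t * w = -5 * 3 = -15 — OK.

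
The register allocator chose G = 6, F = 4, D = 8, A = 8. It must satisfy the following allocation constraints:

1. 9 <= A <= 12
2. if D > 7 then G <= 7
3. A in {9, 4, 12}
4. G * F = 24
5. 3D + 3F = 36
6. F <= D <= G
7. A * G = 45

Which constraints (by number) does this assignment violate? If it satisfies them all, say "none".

Violated: 1, 3, 6, and 7.

1. A = 8 is outside [9, 12] — does not hold.
2. D = 8 > 7, so we need G ≤ 7; G = 6 ≤ 7 — holds.
3. A = 8 is not in {9, 4, 12} — does not hold.
4. G * F = 6 * 4 = 24 — holds.
5. 3D + 3F = 3(8) + 3(4) = 36 — holds.
6. values 4, 8, 6; D = 8 is not <= G = 6 — does not hold.
7. A * G = 8 * 6 = 48, not 45 — does not hold.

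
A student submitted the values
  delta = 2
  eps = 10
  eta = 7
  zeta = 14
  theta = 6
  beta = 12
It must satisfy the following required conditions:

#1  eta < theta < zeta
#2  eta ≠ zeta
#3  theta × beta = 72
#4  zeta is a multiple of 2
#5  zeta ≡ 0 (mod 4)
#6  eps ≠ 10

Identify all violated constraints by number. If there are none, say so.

#1 values 7, 6, 14; eta = 7 is not < theta = 6  no
#2 eta = 7, zeta = 14; distinct  yes
#3 theta × beta = 6 × 12 = 72  yes
#4 14 / 2 = 7, so 2 divides 14  yes
#5 14 mod 4 = 2, not 0  no
#6 eps = 10, but 10 is required to differ  no

The assignment fails constraints 1, 5, and 6.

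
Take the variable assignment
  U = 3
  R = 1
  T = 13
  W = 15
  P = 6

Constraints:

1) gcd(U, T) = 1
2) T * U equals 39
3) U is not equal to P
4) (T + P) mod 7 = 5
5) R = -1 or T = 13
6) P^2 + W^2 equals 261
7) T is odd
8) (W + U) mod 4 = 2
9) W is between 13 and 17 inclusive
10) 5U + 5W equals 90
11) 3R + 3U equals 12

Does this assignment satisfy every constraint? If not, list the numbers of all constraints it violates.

All constraints are satisfied.

1) gcd(3, 13) = 1 — OK.
2) T * U = 13 * 3 = 39 — OK.
3) U = 3, P = 6; distinct — OK.
4) T + P = 19; 19 mod 7 = 5 — OK.
5) R = 1 ≠ -1, but T = 13 = 13 (second disjunct) — OK.
6) P^2 + W^2 = 6^2 + 15^2 = 36 + 225 = 261 — OK.
7) T = 13 is odd — OK.
8) W + U = 18; 18 mod 4 = 2 — OK.
9) W = 15 lies in [13, 17] — OK.
10) 5U + 5W = 5(3) + 5(15) = 90 — OK.
11) 3R + 3U = 3(1) + 3(3) = 12 — OK.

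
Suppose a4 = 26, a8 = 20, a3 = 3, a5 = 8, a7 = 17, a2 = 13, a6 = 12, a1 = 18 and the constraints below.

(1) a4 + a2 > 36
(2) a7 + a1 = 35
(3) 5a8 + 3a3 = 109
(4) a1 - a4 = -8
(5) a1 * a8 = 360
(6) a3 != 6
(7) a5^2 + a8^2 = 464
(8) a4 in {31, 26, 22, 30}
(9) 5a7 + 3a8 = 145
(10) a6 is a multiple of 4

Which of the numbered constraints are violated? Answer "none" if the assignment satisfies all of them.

(1) a4 + a2 = 26 + 13 = 39; 39 > 36 — holds.
(2) a7 + a1 = 17 + 18 = 35 — holds.
(3) 5a8 + 3a3 = 5(20) + 3(3) = 109 — holds.
(4) a1 - a4 = 18 - 26 = -8 — holds.
(5) a1 * a8 = 18 * 20 = 360 — holds.
(6) a3 = 3, and 3 ≠ 6 — holds.
(7) a5^2 + a8^2 = 8^2 + 20^2 = 64 + 400 = 464 — holds.
(8) a4 = 26 is in {31, 26, 22, 30} — holds.
(9) 5a7 + 3a8 = 5(17) + 3(20) = 145 — holds.
(10) 12 / 4 = 3, so 4 divides 12 — holds.

All constraints are satisfied.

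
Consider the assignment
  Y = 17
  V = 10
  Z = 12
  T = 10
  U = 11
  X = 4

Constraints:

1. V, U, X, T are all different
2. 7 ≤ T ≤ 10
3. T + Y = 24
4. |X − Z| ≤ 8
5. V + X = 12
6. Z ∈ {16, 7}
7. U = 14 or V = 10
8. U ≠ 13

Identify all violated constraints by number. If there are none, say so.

Violated: 1, 3, 5, and 6.

1. V = T = 10, not all different  FAIL
2. T = 10 lies in [7, 10]  OK
3. T + Y = 10 + 17 = 27, not 24  FAIL
4. |4 − 12| = 8; 8 ≤ 8  OK
5. V + X = 10 + 4 = 14, not 12  FAIL
6. Z = 12 is not in {16, 7}  FAIL
7. U = 11 ≠ 14, but V = 10 = 10 (second disjunct)  OK
8. U = 11, and 11 ≠ 13  OK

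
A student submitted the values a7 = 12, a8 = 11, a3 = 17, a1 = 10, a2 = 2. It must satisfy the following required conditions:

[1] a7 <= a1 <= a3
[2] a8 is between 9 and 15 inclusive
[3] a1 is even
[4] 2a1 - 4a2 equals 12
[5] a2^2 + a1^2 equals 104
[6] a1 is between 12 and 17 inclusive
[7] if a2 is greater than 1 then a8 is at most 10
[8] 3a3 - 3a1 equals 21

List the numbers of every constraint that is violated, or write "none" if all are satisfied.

Violated: 1, 6, and 7.

[1] values 12, 10, 17; a7 = 12 is not <= a1 = 10  ✘
[2] a8 = 11 lies in [9, 15]  ✔
[3] a1 = 10 is even  ✔
[4] 2a1 - 4a2 = 2(10) - 4(2) = 12  ✔
[5] a2^2 + a1^2 = 2^2 + 10^2 = 4 + 100 = 104  ✔
[6] a1 = 10 is outside [12, 17]  ✘
[7] a2 = 2 > 1, so we need a8 ≤ 10; but a8 = 11 > 10  ✘
[8] 3a3 - 3a1 = 3(17) - 3(10) = 21  ✔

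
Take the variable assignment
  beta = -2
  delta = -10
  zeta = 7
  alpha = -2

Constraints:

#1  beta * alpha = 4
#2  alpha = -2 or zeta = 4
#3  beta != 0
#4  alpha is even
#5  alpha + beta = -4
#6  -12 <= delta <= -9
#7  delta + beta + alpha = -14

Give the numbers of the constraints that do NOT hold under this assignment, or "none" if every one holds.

All constraints are satisfied.

#1 beta * alpha = -2 * (-2) = 4 — holds.
#2 alpha = -2 = -2 (first disjunct) — holds.
#3 beta = -2, and -2 ≠ 0 — holds.
#4 alpha = -2 is even — holds.
#5 alpha + beta = -2 + (-2) = -4 — holds.
#6 delta = -10 lies in [-12, -9] — holds.
#7 delta + beta + alpha = -10 + (-2) + (-2) = -14 — holds.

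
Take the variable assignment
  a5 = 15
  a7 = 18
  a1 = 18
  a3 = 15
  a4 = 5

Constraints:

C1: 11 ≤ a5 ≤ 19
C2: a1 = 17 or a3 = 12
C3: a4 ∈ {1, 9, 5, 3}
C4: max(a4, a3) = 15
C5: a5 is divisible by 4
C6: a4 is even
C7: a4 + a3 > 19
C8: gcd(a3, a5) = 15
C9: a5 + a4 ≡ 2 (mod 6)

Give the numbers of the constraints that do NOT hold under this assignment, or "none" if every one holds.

C1: a5 = 15 lies in [11, 19] — holds.
C2: a1 = 18 ≠ 17 and a3 = 15 ≠ 12; both disjuncts false — does not hold.
C3: a4 = 5 is in {1, 9, 5, 3} — holds.
C4: max(5, 15) = 15 — holds.
C5: 15 = 4×3 + 3, so 4 does not divide 15 — does not hold.
C6: a4 = 5 is odd — does not hold.
C7: a4 + a3 = 5 + 15 = 20; 20 > 19 — holds.
C8: gcd(15, 15) = 15 — holds.
C9: a5 + a4 = 20; 20 mod 6 = 2 — holds.

Violated: 2, 5, 6.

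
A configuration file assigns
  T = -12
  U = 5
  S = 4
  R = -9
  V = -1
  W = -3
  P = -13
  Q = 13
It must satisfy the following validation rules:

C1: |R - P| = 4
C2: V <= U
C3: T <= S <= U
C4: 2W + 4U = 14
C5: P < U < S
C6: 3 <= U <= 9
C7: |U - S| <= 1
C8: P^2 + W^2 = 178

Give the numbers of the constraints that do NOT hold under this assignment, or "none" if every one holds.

No — constraint 5 is not satisfied.

C1: |-9 - (-13)| = 4 — holds.
C2: V = -1, U = 5; -1 ≤ 5 — holds.
C3: values -12 <= 4 <= 5 — holds.
C4: 2W + 4U = 2(-3) + 4(5) = 14 — holds.
C5: values -13, 5, 4; U = 5 is not < S = 4 — does not hold.
C6: U = 5 lies in [3, 9] — holds.
C7: |5 - 4| = 1; 1 ≤ 1 — holds.
C8: P^2 + W^2 = (-13)^2 + (-3)^2 = 169 + 9 = 178 — holds.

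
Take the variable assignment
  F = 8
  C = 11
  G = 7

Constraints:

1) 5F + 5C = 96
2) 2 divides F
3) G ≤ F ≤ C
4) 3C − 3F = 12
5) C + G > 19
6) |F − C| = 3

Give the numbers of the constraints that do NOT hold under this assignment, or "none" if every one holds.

Violated: 1, 4, and 5.

1) 5F + 5C = 5(8) + 5(11) = 95, not 96 — fails.
2) 8 / 2 = 4, so 2 divides 8 — holds.
3) values 7 ≤ 8 ≤ 11 — holds.
4) 3C − 3F = 3(11) − 3(8) = 9, not 12 — fails.
5) C + G = 11 + 7 = 18; 18 ≤ 19, bound 19 not met — fails.
6) |8 − 11| = 3 — holds.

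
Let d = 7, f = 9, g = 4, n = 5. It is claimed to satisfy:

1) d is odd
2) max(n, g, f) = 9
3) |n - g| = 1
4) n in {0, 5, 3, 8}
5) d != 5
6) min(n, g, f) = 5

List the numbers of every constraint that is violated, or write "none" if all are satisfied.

No — constraint 6 is not satisfied.

1) d = 7 is odd  yes
2) max(5, 4, 9) = 9  yes
3) |5 - 4| = 1  yes
4) n = 5 is in {0, 5, 3, 8}  yes
5) d = 7, and 7 ≠ 5  yes
6) min(5, 4, 9) = 4, not 5  no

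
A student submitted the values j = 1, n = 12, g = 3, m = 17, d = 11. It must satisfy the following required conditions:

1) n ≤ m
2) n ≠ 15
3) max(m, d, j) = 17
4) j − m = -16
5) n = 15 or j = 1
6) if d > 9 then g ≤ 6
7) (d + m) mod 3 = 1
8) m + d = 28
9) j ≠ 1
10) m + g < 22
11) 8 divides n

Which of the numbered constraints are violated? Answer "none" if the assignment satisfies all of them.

1) n = 12, m = 17; 12 ≤ 17 — holds.
2) n = 12, and 12 ≠ 15 — holds.
3) max(17, 11, 1) = 17 — holds.
4) j − m = 1 − 17 = -16 — holds.
5) n = 12 ≠ 15, but j = 1 = 1 (second disjunct) — holds.
6) d = 11 > 9, so we need g ≤ 6; g = 3 ≤ 6 — holds.
7) d + m = 28; 28 mod 3 = 1 — holds.
8) m + d = 17 + 11 = 28 — holds.
9) j = 1, but 1 is required to differ — does not hold.
10) m + g = 17 + 3 = 20; 20 < 22 — holds.
11) 12 = 8×1 + 4, so 8 does not divide 12 — does not hold.

The assignment fails constraints 9, 11.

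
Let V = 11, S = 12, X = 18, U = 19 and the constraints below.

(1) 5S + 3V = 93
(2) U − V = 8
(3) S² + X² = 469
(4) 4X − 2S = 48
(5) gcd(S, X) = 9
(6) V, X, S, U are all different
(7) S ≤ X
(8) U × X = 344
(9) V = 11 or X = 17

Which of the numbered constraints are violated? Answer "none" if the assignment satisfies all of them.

The assignment fails constraints 3, 5, 8.

(1) 5S + 3V = 5(12) + 3(11) = 93  holds
(2) U − V = 19 − 11 = 8  holds
(3) S² + X² = 12² + 18² = 144 + 324 = 468, not 469  fails
(4) 4X − 2S = 4(18) − 2(12) = 48  holds
(5) gcd(12, 18) = 6, not 9  fails
(6) values 11, 18, 12, 19 are pairwise distinct  holds
(7) S = 12, X = 18; 12 ≤ 18  holds
(8) U × X = 19 × 18 = 342, not 344  fails
(9) V = 11 = 11 (first disjunct)  holds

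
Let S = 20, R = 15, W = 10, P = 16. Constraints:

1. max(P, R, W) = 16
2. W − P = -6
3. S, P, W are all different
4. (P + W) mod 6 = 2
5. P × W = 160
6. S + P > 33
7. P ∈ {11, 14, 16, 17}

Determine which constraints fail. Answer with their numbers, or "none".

No violations.

1. max(16, 15, 10) = 16 — holds.
2. W − P = 10 − 16 = -6 — holds.
3. values 20, 16, 10 are pairwise distinct — holds.
4. P + W = 26; 26 mod 6 = 2 — holds.
5. P × W = 16 × 10 = 160 — holds.
6. S + P = 20 + 16 = 36; 36 > 33 — holds.
7. P = 16 is in {11, 14, 16, 17} — holds.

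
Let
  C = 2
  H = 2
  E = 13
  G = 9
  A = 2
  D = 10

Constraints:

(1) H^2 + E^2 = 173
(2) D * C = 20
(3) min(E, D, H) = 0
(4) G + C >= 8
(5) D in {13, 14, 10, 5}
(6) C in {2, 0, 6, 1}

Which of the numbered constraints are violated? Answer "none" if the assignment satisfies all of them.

(1) H^2 + E^2 = 2^2 + 13^2 = 4 + 169 = 173 — holds.
(2) D * C = 10 * 2 = 20 — holds.
(3) min(13, 10, 2) = 2, not 0 — fails.
(4) G + C = 9 + 2 = 11; 11 ≥ 8 — holds.
(5) D = 10 is in {13, 14, 10, 5} — holds.
(6) C = 2 is in {2, 0, 6, 1} — holds.

Constraint 3 does not hold.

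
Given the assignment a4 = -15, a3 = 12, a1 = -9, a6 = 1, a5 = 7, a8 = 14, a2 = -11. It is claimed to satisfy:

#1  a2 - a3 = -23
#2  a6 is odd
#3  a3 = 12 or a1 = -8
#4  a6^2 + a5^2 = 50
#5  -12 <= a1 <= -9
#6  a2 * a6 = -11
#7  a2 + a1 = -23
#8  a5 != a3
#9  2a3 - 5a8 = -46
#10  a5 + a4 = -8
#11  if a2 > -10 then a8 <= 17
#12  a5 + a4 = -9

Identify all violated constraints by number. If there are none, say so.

Violated: 7 and 12.

#1 a2 - a3 = -11 - 12 = -23 — satisfied.
#2 a6 = 1 is odd — satisfied.
#3 a3 = 12 = 12 (first disjunct) — satisfied.
#4 a6^2 + a5^2 = 1^2 + 7^2 = 1 + 49 = 50 — satisfied.
#5 a1 = -9 lies in [-12, -9] — satisfied.
#6 a2 * a6 = -11 * 1 = -11 — satisfied.
#7 a2 + a1 = -11 + (-9) = -20, not -23 — violated.
#8 a5 = 7, a3 = 12; distinct — satisfied.
#9 2a3 - 5a8 = 2(12) - 5(14) = -46 — satisfied.
#10 a5 + a4 = 7 + (-15) = -8 — satisfied.
#11 a2 = -11, not > -10; antecedent false, conditional vacuously true — satisfied.
#12 a5 + a4 = 7 + (-15) = -8, not -9 — violated.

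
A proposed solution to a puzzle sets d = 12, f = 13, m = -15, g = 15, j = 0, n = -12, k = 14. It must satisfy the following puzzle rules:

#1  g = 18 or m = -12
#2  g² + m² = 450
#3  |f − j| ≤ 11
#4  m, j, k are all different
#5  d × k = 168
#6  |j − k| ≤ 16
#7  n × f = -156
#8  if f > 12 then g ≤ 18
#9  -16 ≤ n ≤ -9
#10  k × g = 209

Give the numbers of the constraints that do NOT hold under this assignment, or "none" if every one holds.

#1 g = 15 ≠ 18 and m = -15 ≠ -12; both disjuncts false — violated.
#2 g² + m² = 15² + (-15)² = 225 + 225 = 450 — OK.
#3 |13 − 0| = 13; 13 > 11, exceeds bound 11 — violated.
#4 values -15, 0, 14 are pairwise distinct — OK.
#5 d × k = 12 × 14 = 168 — OK.
#6 |0 − 14| = 14; 14 ≤ 16 — OK.
#7 n × f = -12 × 13 = -156 — OK.
#8 f = 13 > 12, so we need g ≤ 18; g = 15 ≤ 18 — OK.
#9 n = -12 lies in [-16, -9] — OK.
#10 k × g = 14 × 15 = 210, not 209 — violated.

Constraints 1, 3, and 10 do not hold.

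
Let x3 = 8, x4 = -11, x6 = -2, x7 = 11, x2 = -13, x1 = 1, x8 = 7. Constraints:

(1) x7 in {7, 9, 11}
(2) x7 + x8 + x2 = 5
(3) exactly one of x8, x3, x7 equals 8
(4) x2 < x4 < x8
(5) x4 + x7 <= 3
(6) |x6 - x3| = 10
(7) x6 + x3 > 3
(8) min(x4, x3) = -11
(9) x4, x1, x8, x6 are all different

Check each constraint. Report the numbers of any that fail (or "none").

The assignment satisfies every constraint.

(1) x7 = 11 is in {7, 9, 11} — holds.
(2) x7 + x8 + x2 = 11 + 7 + (-13) = 5 — holds.
(3) x8=7, x3=8, x7=11; 1 of them equals 8 — holds.
(4) values -13 < -11 < 7 — holds.
(5) x4 + x7 = -11 + 11 = 0; 0 ≤ 3 — holds.
(6) |-2 - 8| = 10 — holds.
(7) x6 + x3 = -2 + 8 = 6; 6 > 3 — holds.
(8) min(-11, 8) = -11 — holds.
(9) values -11, 1, 7, -2 are pairwise distinct — holds.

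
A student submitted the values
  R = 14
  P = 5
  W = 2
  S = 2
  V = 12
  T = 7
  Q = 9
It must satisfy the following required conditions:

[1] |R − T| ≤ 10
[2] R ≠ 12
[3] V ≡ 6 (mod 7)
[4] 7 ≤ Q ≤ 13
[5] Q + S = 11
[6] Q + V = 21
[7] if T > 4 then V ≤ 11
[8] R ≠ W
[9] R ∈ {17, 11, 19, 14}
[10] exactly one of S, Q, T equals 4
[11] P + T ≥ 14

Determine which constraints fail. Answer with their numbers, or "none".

[1] |14 − 7| = 7; 7 ≤ 10  ✓
[2] R = 14, and 14 ≠ 12  ✓
[3] 12 mod 7 = 5, not 6  ✗
[4] Q = 9 lies in [7, 13]  ✓
[5] Q + S = 9 + 2 = 11  ✓
[6] Q + V = 9 + 12 = 21  ✓
[7] T = 7 > 4, so we need V ≤ 11; but V = 12 > 11  ✗
[8] R = 14, W = 2; distinct  ✓
[9] R = 14 is in {17, 11, 19, 14}  ✓
[10] S=2, Q=9, T=7; 0 of them equal 4, not exactly one  ✗
[11] P + T = 5 + 7 = 12; 12 < 14, bound 14 not met  ✗

Constraints 3, 7, 10, and 11 do not hold.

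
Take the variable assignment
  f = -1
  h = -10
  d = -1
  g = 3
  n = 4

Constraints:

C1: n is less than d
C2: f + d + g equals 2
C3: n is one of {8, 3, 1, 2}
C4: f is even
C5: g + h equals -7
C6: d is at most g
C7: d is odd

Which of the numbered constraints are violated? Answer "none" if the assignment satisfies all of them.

The assignment fails constraints 1, 2, 3, and 4.

C1: n = 4, d = -1; 4 ≥ -1 (want <) — fails.
C2: f + d + g = -1 + (-1) + 3 = 1, not 2 — fails.
C3: n = 4 is not in {8, 3, 1, 2} — fails.
C4: f = -1 is odd — fails.
C5: g + h = 3 + (-10) = -7 — holds.
C6: d = -1, g = 3; -1 ≤ 3 — holds.
C7: d = -1 is odd — holds.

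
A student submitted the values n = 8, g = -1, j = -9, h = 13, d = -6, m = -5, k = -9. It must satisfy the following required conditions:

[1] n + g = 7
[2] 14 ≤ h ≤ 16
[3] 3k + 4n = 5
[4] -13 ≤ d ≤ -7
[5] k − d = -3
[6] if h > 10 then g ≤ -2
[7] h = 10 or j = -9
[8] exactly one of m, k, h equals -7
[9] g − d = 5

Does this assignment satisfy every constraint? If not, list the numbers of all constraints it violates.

[1] n + g = 8 + (-1) = 7 — holds.
[2] h = 13 is outside [14, 16] — fails.
[3] 3k + 4n = 3(-9) + 4(8) = 5 — holds.
[4] d = -6 is outside [-13, -7] — fails.
[5] k − d = -9 − (-6) = -3 — holds.
[6] h = 13 > 10, so we need g ≤ -2; but g = -1 > -2 — fails.
[7] h = 13 ≠ 10, but j = -9 = -9 (second disjunct) — holds.
[8] m=-5, k=-9, h=13; 0 of them equal -7, not exactly one — fails.
[9] g − d = -1 − (-6) = 5 — holds.

The assignment fails constraints 2, 4, 6, 8.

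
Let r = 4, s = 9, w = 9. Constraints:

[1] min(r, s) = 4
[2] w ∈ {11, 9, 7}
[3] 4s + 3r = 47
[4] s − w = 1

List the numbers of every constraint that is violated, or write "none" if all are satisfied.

[1] min(4, 9) = 4 — satisfied.
[2] w = 9 is in {11, 9, 7} — satisfied.
[3] 4s + 3r = 4(9) + 3(4) = 48, not 47 — violated.
[4] s − w = 9 − 9 = 0, not 1 — violated.

Constraints 3 and 4 do not hold.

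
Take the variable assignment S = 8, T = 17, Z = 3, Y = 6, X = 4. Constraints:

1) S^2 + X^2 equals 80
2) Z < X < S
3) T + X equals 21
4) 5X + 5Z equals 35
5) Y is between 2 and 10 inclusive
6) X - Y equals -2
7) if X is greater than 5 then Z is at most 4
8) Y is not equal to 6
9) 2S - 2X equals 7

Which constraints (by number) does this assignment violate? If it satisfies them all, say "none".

1) S^2 + X^2 = 8^2 + 4^2 = 64 + 16 = 80  OK
2) values 3 < 4 < 8  OK
3) T + X = 17 + 4 = 21  OK
4) 5X + 5Z = 5(4) + 5(3) = 35  OK
5) Y = 6 lies in [2, 10]  OK
6) X - Y = 4 - 6 = -2  OK
7) X = 4, not > 5; antecedent false, conditional vacuously true  OK
8) Y = 6, but 6 is required to differ  FAIL
9) 2S - 2X = 2(8) - 2(4) = 8, not 7  FAIL

Violated: 8 and 9.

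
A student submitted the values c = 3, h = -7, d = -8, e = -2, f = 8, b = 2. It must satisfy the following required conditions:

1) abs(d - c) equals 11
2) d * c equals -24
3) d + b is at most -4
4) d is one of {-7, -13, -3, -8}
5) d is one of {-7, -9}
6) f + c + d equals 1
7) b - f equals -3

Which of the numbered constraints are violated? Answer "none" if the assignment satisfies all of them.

Constraints 5, 6, and 7 are violated.

1) abs(-8 - 3) = 11 — OK.
2) d * c = -8 * 3 = -24 — OK.
3) d + b = -8 + 2 = -6; -6 ≤ -4 — OK.
4) d = -8 is in {-7, -13, -3, -8} — OK.
5) d = -8 is not in {-7, -9} — violated.
6) f + c + d = 8 + 3 + (-8) = 3, not 1 — violated.
7) b - f = 2 - 8 = -6, not -3 — violated.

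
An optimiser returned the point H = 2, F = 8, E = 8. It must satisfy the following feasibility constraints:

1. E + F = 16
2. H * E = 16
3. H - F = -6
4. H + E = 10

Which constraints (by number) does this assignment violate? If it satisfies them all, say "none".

The assignment satisfies every constraint.

1. E + F = 8 + 8 = 16 — OK.
2. H * E = 2 * 8 = 16 — OK.
3. H - F = 2 - 8 = -6 — OK.
4. H + E = 2 + 8 = 10 — OK.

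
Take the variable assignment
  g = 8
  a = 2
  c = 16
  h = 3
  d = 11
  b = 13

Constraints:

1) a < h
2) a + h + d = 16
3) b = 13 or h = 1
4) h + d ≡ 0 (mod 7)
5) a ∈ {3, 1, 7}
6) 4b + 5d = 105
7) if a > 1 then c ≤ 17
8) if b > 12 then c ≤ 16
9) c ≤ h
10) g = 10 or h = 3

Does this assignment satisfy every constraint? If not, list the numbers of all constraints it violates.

1) a = 2, h = 3; 2 < 3  yes
2) a + h + d = 2 + 3 + 11 = 16  yes
3) b = 13 = 13 (first disjunct)  yes
4) h + d = 14; 14 mod 7 = 0  yes
5) a = 2 is not in {3, 1, 7}  no
6) 4b + 5d = 4(13) + 5(11) = 107, not 105  no
7) a = 2 > 1, so we need c ≤ 17; c = 16 ≤ 17  yes
8) b = 13 > 12, so we need c ≤ 16; c = 16 ≤ 16  yes
9) c = 16, h = 3; 16 > 3 (want ≤)  no
10) g = 8 ≠ 10, but h = 3 = 3 (second disjunct)  yes

Constraints 5, 6, 9 do not hold.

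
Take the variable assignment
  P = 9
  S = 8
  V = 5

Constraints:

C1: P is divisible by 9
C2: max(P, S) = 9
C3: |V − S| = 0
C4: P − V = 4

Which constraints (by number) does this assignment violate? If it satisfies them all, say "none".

Violated: 3.

C1: 9 / 9 = 1, so 9 divides 9 — holds.
C2: max(9, 8) = 9 — holds.
C3: |5 − 8| = 3, not 0 — fails.
C4: P − V = 9 − 5 = 4 — holds.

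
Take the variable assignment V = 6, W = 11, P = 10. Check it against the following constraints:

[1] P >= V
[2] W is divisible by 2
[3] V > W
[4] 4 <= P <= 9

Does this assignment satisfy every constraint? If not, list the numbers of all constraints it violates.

No — constraints 2, 3, 4 are not satisfied.

[1] P = 10, V = 6; 10 ≥ 6  true
[2] 11 = 2*5 + 1, so 2 does not divide 11  false
[3] V = 6, W = 11; 6 ≤ 11 (want >)  false
[4] P = 10 is outside [4, 9]  false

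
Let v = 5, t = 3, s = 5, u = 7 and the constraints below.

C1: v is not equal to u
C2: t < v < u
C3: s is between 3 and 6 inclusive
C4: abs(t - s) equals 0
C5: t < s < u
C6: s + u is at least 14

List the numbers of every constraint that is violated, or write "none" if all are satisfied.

Constraints 4 and 6 do not hold.

C1: v = 5, u = 7; distinct  OK
C2: values 3 < 5 < 7  OK
C3: s = 5 lies in [3, 6]  OK
C4: abs(3 - 5) = 2, not 0  FAIL
C5: values 3 < 5 < 7  OK
C6: s + u = 5 + 7 = 12; 12 < 14, bound 14 not met  FAIL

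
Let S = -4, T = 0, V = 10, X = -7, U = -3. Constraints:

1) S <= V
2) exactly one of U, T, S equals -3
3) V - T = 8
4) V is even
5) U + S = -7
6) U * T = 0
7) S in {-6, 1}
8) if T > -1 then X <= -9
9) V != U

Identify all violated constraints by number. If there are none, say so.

1) S = -4, V = 10; -4 ≤ 10 — OK.
2) U=-3, T=0, S=-4; 1 of them equals -3 — OK.
3) V - T = 10 - 0 = 10, not 8 — violated.
4) V = 10 is even — OK.
5) U + S = -3 + (-4) = -7 — OK.
6) U * T = -3 * 0 = 0 — OK.
7) S = -4 is not in {-6, 1} — violated.
8) T = 0 > -1, so we need X ≤ -9; but X = -7 > -9 — violated.
9) V = 10, U = -3; distinct — OK.

The assignment fails constraints 3, 7, and 8.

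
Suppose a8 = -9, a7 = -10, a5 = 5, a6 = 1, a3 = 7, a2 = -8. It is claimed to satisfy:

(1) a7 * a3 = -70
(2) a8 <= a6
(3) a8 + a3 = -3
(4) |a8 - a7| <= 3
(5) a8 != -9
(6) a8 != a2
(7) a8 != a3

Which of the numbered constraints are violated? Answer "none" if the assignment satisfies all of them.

(1) a7 * a3 = -10 * 7 = -70  OK
(2) a8 = -9, a6 = 1; -9 ≤ 1  OK
(3) a8 + a3 = -9 + 7 = -2, not -3  FAIL
(4) |-9 - (-10)| = 1; 1 ≤ 3  OK
(5) a8 = -9, but -9 is required to differ  FAIL
(6) a8 = -9, a2 = -8; distinct  OK
(7) a8 = -9, a3 = 7; distinct  OK

The assignment fails constraints 3 and 5.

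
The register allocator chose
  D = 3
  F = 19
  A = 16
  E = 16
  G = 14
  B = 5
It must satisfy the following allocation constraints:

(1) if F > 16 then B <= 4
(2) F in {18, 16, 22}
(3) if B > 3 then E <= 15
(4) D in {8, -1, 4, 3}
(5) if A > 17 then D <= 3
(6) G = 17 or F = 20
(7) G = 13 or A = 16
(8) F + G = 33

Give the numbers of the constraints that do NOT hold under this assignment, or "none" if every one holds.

Violated: 1, 2, 3, and 6.

(1) F = 19 > 16, so we need B ≤ 4; but B = 5 > 4 — fails.
(2) F = 19 is not in {18, 16, 22} — fails.
(3) B = 5 > 3, so we need E ≤ 15; but E = 16 > 15 — fails.
(4) D = 3 is in {8, -1, 4, 3} — holds.
(5) A = 16, not > 17; antecedent false, conditional vacuously true — holds.
(6) G = 14 ≠ 17 and F = 19 ≠ 20; both disjuncts false — fails.
(7) G = 14 ≠ 13, but A = 16 = 16 (second disjunct) — holds.
(8) F + G = 19 + 14 = 33 — holds.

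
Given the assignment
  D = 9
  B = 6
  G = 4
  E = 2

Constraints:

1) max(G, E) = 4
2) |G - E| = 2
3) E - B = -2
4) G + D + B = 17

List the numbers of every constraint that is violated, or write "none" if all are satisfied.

1) max(4, 2) = 4 — holds.
2) |4 - 2| = 2 — holds.
3) E - B = 2 - 6 = -4, not -2 — fails.
4) G + D + B = 4 + 9 + 6 = 19, not 17 — fails.

No — constraints 3, 4 are not satisfied.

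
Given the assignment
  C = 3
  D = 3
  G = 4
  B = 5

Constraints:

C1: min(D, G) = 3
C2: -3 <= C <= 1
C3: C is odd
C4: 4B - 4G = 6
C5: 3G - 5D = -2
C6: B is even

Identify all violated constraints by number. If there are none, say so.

C1: min(3, 4) = 3 — OK.
C2: C = 3 is outside [-3, 1] — violated.
C3: C = 3 is odd — OK.
C4: 4B - 4G = 4(5) - 4(4) = 4, not 6 — violated.
C5: 3G - 5D = 3(4) - 5(3) = -3, not -2 — violated.
C6: B = 5 is odd — violated.

Violated: 2, 4, 5, 6.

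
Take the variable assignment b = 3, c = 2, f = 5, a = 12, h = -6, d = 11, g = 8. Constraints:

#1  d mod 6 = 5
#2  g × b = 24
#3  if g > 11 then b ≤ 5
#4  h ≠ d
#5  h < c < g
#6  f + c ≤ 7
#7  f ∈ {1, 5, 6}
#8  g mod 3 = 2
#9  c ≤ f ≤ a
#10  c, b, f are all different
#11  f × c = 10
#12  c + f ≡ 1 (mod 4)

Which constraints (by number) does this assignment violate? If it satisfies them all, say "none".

#1 11 mod 6 = 5 — OK.
#2 g × b = 8 × 3 = 24 — OK.
#3 g = 8, not > 11; antecedent false, conditional vacuously true — OK.
#4 h = -6, d = 11; distinct — OK.
#5 values -6 < 2 < 8 — OK.
#6 f + c = 5 + 2 = 7; 7 ≤ 7 — OK.
#7 f = 5 is in {1, 5, 6} — OK.
#8 8 mod 3 = 2 — OK.
#9 values 2 ≤ 5 ≤ 12 — OK.
#10 values 2, 3, 5 are pairwise distinct — OK.
#11 f × c = 5 × 2 = 10 — OK.
#12 c + f = 7; 7 mod 4 = 3, not 1 — violated.

Violated: 12.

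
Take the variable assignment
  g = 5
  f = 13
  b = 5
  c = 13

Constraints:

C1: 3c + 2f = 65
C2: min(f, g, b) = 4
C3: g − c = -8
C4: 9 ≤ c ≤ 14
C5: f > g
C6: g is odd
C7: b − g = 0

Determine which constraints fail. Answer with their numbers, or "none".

Violated: 2.

C1: 3c + 2f = 3(13) + 2(13) = 65  ✓
C2: min(13, 5, 5) = 5, not 4  ✗
C3: g − c = 5 − 13 = -8  ✓
C4: c = 13 lies in [9, 14]  ✓
C5: f = 13, g = 5; 13 > 5  ✓
C6: g = 5 is odd  ✓
C7: b − g = 5 − 5 = 0  ✓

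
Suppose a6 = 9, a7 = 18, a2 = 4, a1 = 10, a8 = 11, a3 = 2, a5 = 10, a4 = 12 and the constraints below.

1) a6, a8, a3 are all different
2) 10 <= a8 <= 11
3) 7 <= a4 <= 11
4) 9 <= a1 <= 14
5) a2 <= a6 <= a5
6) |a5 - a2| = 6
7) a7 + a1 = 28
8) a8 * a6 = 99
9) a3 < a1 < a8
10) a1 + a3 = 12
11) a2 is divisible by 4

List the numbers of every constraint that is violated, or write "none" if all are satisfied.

No — constraint 3 is not satisfied.

1) values 9, 11, 2 are pairwise distinct — holds.
2) a8 = 11 lies in [10, 11] — holds.
3) a4 = 12 is outside [7, 11] — does not hold.
4) a1 = 10 lies in [9, 14] — holds.
5) values 4 <= 9 <= 10 — holds.
6) |10 - 4| = 6 — holds.
7) a7 + a1 = 18 + 10 = 28 — holds.
8) a8 * a6 = 11 * 9 = 99 — holds.
9) values 2 < 10 < 11 — holds.
10) a1 + a3 = 10 + 2 = 12 — holds.
11) 4 / 4 = 1, so 4 divides 4 — holds.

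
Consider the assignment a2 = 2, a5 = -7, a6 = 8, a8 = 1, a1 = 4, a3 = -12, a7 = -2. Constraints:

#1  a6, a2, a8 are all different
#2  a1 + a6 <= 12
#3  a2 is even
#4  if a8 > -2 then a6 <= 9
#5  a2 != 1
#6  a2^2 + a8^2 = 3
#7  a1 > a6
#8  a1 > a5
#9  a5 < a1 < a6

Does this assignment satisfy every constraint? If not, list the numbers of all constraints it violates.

Constraints 6 and 7 are violated.

#1 values 8, 2, 1 are pairwise distinct — OK.
#2 a1 + a6 = 4 + 8 = 12; 12 ≤ 12 — OK.
#3 a2 = 2 is even — OK.
#4 a8 = 1 > -2, so we need a6 ≤ 9; a6 = 8 ≤ 9 — OK.
#5 a2 = 2, and 2 ≠ 1 — OK.
#6 a2^2 + a8^2 = 2^2 + 1^2 = 4 + 1 = 5, not 3 — violated.
#7 a1 = 4, a6 = 8; 4 ≤ 8 (want >) — violated.
#8 a1 = 4, a5 = -7; 4 > -7 — OK.
#9 values -7 < 4 < 8 — OK.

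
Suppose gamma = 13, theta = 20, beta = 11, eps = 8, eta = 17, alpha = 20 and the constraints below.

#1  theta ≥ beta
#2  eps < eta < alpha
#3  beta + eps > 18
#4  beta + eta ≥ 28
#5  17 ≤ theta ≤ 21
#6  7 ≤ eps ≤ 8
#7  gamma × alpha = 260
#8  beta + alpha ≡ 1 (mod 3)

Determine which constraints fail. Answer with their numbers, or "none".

#1 theta = 20, beta = 11; 20 ≥ 11  true
#2 values 8 < 17 < 20  true
#3 beta + eps = 11 + 8 = 19; 19 > 18  true
#4 beta + eta = 11 + 17 = 28; 28 ≥ 28  true
#5 theta = 20 lies in [17, 21]  true
#6 eps = 8 lies in [7, 8]  true
#7 gamma × alpha = 13 × 20 = 260  true
#8 beta + alpha = 31; 31 mod 3 = 1  true

No violations.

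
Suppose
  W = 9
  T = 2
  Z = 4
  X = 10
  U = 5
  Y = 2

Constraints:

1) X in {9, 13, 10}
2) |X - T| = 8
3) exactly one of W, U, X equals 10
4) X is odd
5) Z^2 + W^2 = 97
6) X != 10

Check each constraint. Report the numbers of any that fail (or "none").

1) X = 10 is in {9, 13, 10}  ✔
2) |10 - 2| = 8  ✔
3) W=9, U=5, X=10; 1 of them equals 10  ✔
4) X = 10 is even  ✘
5) Z^2 + W^2 = 4^2 + 9^2 = 16 + 81 = 97  ✔
6) X = 10, but 10 is required to differ  ✘

No — constraints 4, 6 are not satisfied.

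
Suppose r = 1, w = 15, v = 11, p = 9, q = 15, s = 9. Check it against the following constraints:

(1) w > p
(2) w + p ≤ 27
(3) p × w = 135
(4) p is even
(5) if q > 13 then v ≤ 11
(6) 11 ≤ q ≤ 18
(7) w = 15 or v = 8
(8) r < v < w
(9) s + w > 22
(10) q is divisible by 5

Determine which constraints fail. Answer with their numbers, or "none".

(1) w = 15, p = 9; 15 > 9 — OK.
(2) w + p = 15 + 9 = 24; 24 ≤ 27 — OK.
(3) p × w = 9 × 15 = 135 — OK.
(4) p = 9 is odd — violated.
(5) q = 15 > 13, so we need v ≤ 11; v = 11 ≤ 11 — OK.
(6) q = 15 lies in [11, 18] — OK.
(7) w = 15 = 15 (first disjunct) — OK.
(8) values 1 < 11 < 15 — OK.
(9) s + w = 9 + 15 = 24; 24 > 22 — OK.
(10) 15 / 5 = 3, so 5 divides 15 — OK.

No — constraint 4 is not satisfied.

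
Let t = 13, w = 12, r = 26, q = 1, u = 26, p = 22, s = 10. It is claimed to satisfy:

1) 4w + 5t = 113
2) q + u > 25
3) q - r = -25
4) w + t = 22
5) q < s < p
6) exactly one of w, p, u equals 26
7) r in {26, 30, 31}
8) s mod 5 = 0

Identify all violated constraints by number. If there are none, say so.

No — constraint 4 is not satisfied.

1) 4w + 5t = 4(12) + 5(13) = 113  OK
2) q + u = 1 + 26 = 27; 27 > 25  OK
3) q - r = 1 - 26 = -25  OK
4) w + t = 12 + 13 = 25, not 22  FAIL
5) values 1 < 10 < 22  OK
6) w=12, p=22, u=26; 1 of them equals 26  OK
7) r = 26 is in {26, 30, 31}  OK
8) 10 mod 5 = 0  OK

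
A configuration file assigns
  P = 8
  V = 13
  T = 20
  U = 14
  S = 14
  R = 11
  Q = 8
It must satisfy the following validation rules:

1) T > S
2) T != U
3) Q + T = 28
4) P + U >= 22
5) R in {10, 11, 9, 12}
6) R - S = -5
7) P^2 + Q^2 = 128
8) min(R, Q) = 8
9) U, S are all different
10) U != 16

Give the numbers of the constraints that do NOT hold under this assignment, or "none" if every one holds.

1) T = 20, S = 14; 20 > 14  ✓
2) T = 20, U = 14; distinct  ✓
3) Q + T = 8 + 20 = 28  ✓
4) P + U = 8 + 14 = 22; 22 ≥ 22  ✓
5) R = 11 is in {10, 11, 9, 12}  ✓
6) R - S = 11 - 14 = -3, not -5  ✗
7) P^2 + Q^2 = 8^2 + 8^2 = 64 + 64 = 128  ✓
8) min(11, 8) = 8  ✓
9) U = S = 14, not all different  ✗
10) U = 14, and 14 ≠ 16  ✓

No — constraints 6 and 9 are not satisfied.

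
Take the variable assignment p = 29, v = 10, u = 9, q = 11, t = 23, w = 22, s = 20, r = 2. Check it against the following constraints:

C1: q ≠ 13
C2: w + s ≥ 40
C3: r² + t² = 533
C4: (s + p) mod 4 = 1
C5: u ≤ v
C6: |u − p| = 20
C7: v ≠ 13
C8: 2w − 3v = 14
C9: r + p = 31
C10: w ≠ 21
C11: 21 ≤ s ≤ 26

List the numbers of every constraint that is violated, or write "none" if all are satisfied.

Constraint 11 is violated.

C1: q = 11, and 11 ≠ 13  holds
C2: w + s = 22 + 20 = 42; 42 ≥ 40  holds
C3: r² + t² = 2² + 23² = 4 + 529 = 533  holds
C4: s + p = 49; 49 mod 4 = 1  holds
C5: u = 9, v = 10; 9 ≤ 10  holds
C6: |9 − 29| = 20  holds
C7: v = 10, and 10 ≠ 13  holds
C8: 2w − 3v = 2(22) − 3(10) = 14  holds
C9: r + p = 2 + 29 = 31  holds
C10: w = 22, and 22 ≠ 21  holds
C11: s = 20 is outside [21, 26]  fails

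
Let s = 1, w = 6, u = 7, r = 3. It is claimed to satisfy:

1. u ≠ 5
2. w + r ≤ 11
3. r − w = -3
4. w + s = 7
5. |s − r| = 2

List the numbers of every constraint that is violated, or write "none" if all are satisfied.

1. u = 7, and 7 ≠ 5  holds
2. w + r = 6 + 3 = 9; 9 ≤ 11  holds
3. r − w = 3 − 6 = -3  holds
4. w + s = 6 + 1 = 7  holds
5. |1 − 3| = 2  holds

The assignment satisfies every constraint.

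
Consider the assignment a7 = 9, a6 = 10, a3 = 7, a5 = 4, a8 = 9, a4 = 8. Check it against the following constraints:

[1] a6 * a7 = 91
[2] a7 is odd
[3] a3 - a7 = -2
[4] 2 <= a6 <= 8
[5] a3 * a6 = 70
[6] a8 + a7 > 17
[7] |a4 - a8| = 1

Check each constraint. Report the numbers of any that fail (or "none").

[1] a6 * a7 = 10 * 9 = 90, not 91  no
[2] a7 = 9 is odd  yes
[3] a3 - a7 = 7 - 9 = -2  yes
[4] a6 = 10 is outside [2, 8]  no
[5] a3 * a6 = 7 * 10 = 70  yes
[6] a8 + a7 = 9 + 9 = 18; 18 > 17  yes
[7] |8 - 9| = 1  yes

No — constraints 1, 4 are not satisfied.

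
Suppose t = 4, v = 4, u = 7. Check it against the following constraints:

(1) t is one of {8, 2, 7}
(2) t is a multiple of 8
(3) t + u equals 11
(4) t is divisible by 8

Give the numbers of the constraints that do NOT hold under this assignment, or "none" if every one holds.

Constraints 1, 2, and 4 do not hold.

(1) t = 4 is not in {8, 2, 7}  fails
(2) 4 = 8*0 + 4, so 8 does not divide 4  fails
(3) t + u = 4 + 7 = 11  holds
(4) 4 = 8*0 + 4, so 8 does not divide 4  fails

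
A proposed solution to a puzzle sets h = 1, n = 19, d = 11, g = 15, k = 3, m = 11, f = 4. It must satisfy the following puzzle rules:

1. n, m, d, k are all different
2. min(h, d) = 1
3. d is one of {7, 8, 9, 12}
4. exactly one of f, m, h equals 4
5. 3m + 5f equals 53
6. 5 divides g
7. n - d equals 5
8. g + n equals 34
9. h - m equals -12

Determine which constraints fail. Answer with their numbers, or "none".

1. m = d = 11, not all different  ✗
2. min(1, 11) = 1  ✓
3. d = 11 is not in {7, 8, 9, 12}  ✗
4. f=4, m=11, h=1; 1 of them equals 4  ✓
5. 3m + 5f = 3(11) + 5(4) = 53  ✓
6. 15 / 5 = 3, so 5 divides 15  ✓
7. n - d = 19 - 11 = 8, not 5  ✗
8. g + n = 15 + 19 = 34  ✓
9. h - m = 1 - 11 = -10, not -12  ✗

Violated: 1, 3, 7, 9.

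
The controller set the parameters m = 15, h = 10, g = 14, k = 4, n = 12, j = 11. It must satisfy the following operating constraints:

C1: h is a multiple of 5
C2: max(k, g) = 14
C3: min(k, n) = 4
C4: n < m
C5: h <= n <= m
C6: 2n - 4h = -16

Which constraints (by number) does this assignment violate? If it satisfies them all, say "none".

No violations.

C1: 10 / 5 = 2, so 5 divides 10 — holds.
C2: max(4, 14) = 14 — holds.
C3: min(4, 12) = 4 — holds.
C4: n = 12, m = 15; 12 < 15 — holds.
C5: values 10 <= 12 <= 15 — holds.
C6: 2n - 4h = 2(12) - 4(10) = -16 — holds.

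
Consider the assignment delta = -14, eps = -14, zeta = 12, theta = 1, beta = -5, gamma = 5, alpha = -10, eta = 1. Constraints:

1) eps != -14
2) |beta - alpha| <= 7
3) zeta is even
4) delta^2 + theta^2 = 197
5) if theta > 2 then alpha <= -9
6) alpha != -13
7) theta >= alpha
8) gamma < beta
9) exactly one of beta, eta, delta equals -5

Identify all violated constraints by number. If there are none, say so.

1) eps = -14, but -14 is required to differ  FAIL
2) |-5 - (-10)| = 5; 5 ≤ 7  OK
3) zeta = 12 is even  OK
4) delta^2 + theta^2 = (-14)^2 + 1^2 = 196 + 1 = 197  OK
5) theta = 1, not > 2; antecedent false, conditional vacuously true  OK
6) alpha = -10, and -10 ≠ -13  OK
7) theta = 1, alpha = -10; 1 ≥ -10  OK
8) gamma = 5, beta = -5; 5 ≥ -5 (want <)  FAIL
9) beta=-5, eta=1, delta=-14; 1 of them equals -5  OK

Constraints 1 and 8 do not hold.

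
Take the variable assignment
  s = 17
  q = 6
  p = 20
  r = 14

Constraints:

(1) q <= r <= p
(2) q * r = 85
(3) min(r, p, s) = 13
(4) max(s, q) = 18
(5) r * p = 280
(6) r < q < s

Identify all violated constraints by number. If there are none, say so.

(1) values 6 <= 14 <= 20 — holds.
(2) q * r = 6 * 14 = 84, not 85 — does not hold.
(3) min(14, 20, 17) = 14, not 13 — does not hold.
(4) max(17, 6) = 17, not 18 — does not hold.
(5) r * p = 14 * 20 = 280 — holds.
(6) values 14, 6, 17; r = 14 is not < q = 6 — does not hold.

No — constraints 2, 3, 4, and 6 are not satisfied.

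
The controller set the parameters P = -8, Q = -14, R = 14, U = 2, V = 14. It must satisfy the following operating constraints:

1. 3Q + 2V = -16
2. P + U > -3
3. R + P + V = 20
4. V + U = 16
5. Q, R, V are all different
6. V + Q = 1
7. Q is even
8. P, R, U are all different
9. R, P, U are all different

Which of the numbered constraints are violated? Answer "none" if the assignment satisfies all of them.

The assignment fails constraints 1, 2, 5, and 6.

1. 3Q + 2V = 3(-14) + 2(14) = -14, not -16  false
2. P + U = -8 + 2 = -6; -6 ≤ -3, bound -3 not met  false
3. R + P + V = 14 + (-8) + 14 = 20  true
4. V + U = 14 + 2 = 16  true
5. R = V = 14, not all different  false
6. V + Q = 14 + (-14) = 0, not 1  false
7. Q = -14 is even  true
8. values -8, 14, 2 are pairwise distinct  true
9. values 14, -8, 2 are pairwise distinct  true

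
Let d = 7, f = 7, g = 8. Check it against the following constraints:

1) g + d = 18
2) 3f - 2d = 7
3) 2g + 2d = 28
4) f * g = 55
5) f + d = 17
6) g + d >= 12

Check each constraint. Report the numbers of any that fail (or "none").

Violated: 1, 3, 4, and 5.

1) g + d = 8 + 7 = 15, not 18  ✘
2) 3f - 2d = 3(7) - 2(7) = 7  ✔
3) 2g + 2d = 2(8) + 2(7) = 30, not 28  ✘
4) f * g = 7 * 8 = 56, not 55  ✘
5) f + d = 7 + 7 = 14, not 17  ✘
6) g + d = 8 + 7 = 15; 15 ≥ 12  ✔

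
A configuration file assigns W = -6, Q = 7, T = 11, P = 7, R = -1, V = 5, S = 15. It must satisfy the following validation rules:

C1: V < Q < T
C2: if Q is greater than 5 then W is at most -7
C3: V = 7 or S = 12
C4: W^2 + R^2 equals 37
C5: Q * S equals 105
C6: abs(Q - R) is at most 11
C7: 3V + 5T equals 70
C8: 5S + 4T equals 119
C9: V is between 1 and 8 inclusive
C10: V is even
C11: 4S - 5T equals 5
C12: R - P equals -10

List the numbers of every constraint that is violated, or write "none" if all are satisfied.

C1: values 5 < 7 < 11 — holds.
C2: Q = 7 > 5, so we need W ≤ -7; but W = -6 > -7 — does not hold.
C3: V = 5 ≠ 7 and S = 15 ≠ 12; both disjuncts false — does not hold.
C4: W^2 + R^2 = (-6)^2 + (-1)^2 = 36 + 1 = 37 — holds.
C5: Q * S = 7 * 15 = 105 — holds.
C6: abs(7 - (-1)) = 8; 8 ≤ 11 — holds.
C7: 3V + 5T = 3(5) + 5(11) = 70 — holds.
C8: 5S + 4T = 5(15) + 4(11) = 119 — holds.
C9: V = 5 lies in [1, 8] — holds.
C10: V = 5 is odd — does not hold.
C11: 4S - 5T = 4(15) - 5(11) = 5 — holds.
C12: R - P = -1 - 7 = -8, not -10 — does not hold.

Violated: 2, 3, 10, and 12.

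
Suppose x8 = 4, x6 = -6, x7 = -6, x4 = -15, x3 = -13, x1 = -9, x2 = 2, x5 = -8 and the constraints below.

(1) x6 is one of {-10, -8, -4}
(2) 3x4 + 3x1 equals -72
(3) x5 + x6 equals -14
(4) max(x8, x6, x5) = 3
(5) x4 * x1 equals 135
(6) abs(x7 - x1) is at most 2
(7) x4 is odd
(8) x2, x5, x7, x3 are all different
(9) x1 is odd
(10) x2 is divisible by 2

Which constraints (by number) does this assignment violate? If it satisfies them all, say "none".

(1) x6 = -6 is not in {-10, -8, -4} — does not hold.
(2) 3x4 + 3x1 = 3(-15) + 3(-9) = -72 — holds.
(3) x5 + x6 = -8 + (-6) = -14 — holds.
(4) max(4, -6, -8) = 4, not 3 — does not hold.
(5) x4 * x1 = -15 * (-9) = 135 — holds.
(6) abs(-6 - (-9)) = 3; 3 > 2, exceeds bound 2 — does not hold.
(7) x4 = -15 is odd — holds.
(8) values 2, -8, -6, -13 are pairwise distinct — holds.
(9) x1 = -9 is odd — holds.
(10) 2 / 2 = 1, so 2 divides 2 — holds.

No — constraints 1, 4, 6 are not satisfied.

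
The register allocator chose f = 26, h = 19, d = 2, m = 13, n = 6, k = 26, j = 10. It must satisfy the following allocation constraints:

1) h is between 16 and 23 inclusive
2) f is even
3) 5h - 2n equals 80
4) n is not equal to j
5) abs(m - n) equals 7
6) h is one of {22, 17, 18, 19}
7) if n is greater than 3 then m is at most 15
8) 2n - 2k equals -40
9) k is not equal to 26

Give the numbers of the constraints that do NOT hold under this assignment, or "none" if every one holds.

1) h = 19 lies in [16, 23]  holds
2) f = 26 is even  holds
3) 5h - 2n = 5(19) - 2(6) = 83, not 80  fails
4) n = 6, j = 10; distinct  holds
5) abs(13 - 6) = 7  holds
6) h = 19 is in {22, 17, 18, 19}  holds
7) n = 6 > 3, so we need m ≤ 15; m = 13 ≤ 15  holds
8) 2n - 2k = 2(6) - 2(26) = -40  holds
9) k = 26, but 26 is required to differ  fails

Violated: 3 and 9.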